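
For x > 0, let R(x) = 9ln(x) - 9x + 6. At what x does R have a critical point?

R'(x) = 9/x − 9 = 0 gives x = 1.
R''(x) = -9/x², which is negative for x > 0, so this is a local maximum.
R(1) = 9·ln(1) - 9 + 6 ≈ -3.0000.

1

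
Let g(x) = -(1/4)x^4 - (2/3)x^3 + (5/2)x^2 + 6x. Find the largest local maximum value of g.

38/3

g'(x) = -x^3 - 2x^2 + 5x + 6. Setting g'(x) = 0 gives x ∈ {-3, -1, 2}.
g''(x) = -3x^2 - 4x + 5. g''(-3) = -10 < 0 ⇒ local maximum; g''(-1) = 6 > 0 ⇒ local minimum; g''(2) = -15 < 0 ⇒ local maximum.
So the largest local maximum value is g(2) = 38/3.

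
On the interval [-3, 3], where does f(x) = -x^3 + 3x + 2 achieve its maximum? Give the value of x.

-3

f'(x) = -3x^2 + 3, which vanishes at x = -1 and x = 1.
Compare values at every candidate in [-3, 3]: f(-3) = 20; f(-1) = 0; f(1) = 4; f(3) = -16.
Hence the absolute maximum is 20 at x = -3.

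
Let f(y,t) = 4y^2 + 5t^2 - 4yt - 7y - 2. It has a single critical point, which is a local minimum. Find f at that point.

-373/64

∂f/∂y = 8y - 4t - 7 = 0 and ∂f/∂t = -4y + 10t = 0, so (y, t) = (35/32, 7/16).
The Hessian has f_{yy} = 8, f_{tt} = 10, f_{yt} = -4, giving D = 64 > 0 with f_{yy} > 0, so the point is a local minimum.
f(35/32, 7/16) = -373/64.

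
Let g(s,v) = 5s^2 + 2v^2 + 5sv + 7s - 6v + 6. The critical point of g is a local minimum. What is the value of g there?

-398/15

∂g/∂s = 10s + 5v + 7 = 0 and ∂g/∂v = 5s + 4v - 6 = 0, so (s, v) = (-58/15, 19/3).
The Hessian has g_{ss} = 10, g_{vv} = 4, g_{sv} = 5, giving D = 15 > 0 with g_{ss} > 0, so the point is a local minimum.
g(-58/15, 19/3) = -398/15.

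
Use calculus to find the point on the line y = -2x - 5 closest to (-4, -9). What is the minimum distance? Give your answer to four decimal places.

Minimize D(x)^2 = (x + 4)^2 + (-2x + 4)^2.
d/dx[D^2] = 2(x + 4) + 2·(-2)·(-2x + 4) = 0 ⇒ x = 4/5.
Then y = -33/5 and the distance is √(144/5) ≈ 5.3666.

5.3666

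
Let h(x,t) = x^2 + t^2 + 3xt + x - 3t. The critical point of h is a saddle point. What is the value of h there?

19/5

∂h/∂x = 2x + 3t + 1 = 0 and ∂h/∂t = 3x + 2t - 3 = 0, so (x, t) = (11/5, -9/5).
The Hessian has h_{xx} = 2, h_{tt} = 2, h_{xt} = 3, giving D = -5 < 0, so the point is a saddle point.
h(11/5, -9/5) = 19/5.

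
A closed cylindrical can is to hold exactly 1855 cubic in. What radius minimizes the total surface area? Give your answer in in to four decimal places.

With radius r and height h, πr²h = 1855 so h = 1855/(πr²), and S(r) = 2πr² + 2πrh = 2πr² + 2·1855/r.
S'(r) = 4πr − 2·1855/r² = 0 ⇒ r³ = 1855/(2π), so r ≈ 6.6587 and h = 2r ≈ 13.3174.
S''(r) = 4π + 4·1855/r³ > 0, so this is the minimum; S ≈ 835.7515.

6.6587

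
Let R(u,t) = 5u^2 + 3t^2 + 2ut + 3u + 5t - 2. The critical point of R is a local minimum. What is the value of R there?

∂R/∂u = 10u + 2t + 3 = 0 and ∂R/∂t = 2u + 6t + 5 = 0, so (u, t) = (-1/7, -11/14).
The Hessian has R_{uu} = 10, R_{tt} = 6, R_{ut} = 2, giving D = 56 > 0 with R_{uu} > 0, so the point is a local minimum.
R(-1/7, -11/14) = -117/28.

-117/28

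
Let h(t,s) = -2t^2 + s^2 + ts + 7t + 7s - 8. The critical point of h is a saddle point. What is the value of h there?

∂h/∂t = -4t + s + 7 = 0 and ∂h/∂s = t + 2s + 7 = 0, so (t, s) = (7/9, -35/9).
The Hessian has h_{tt} = -4, h_{ss} = 2, h_{ts} = 1, giving D = -9 < 0, so the point is a saddle point.
h(7/9, -35/9) = -170/9.

-170/9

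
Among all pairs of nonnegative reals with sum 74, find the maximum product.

1369

With x + y = 74, the product is P(x) = x(74 − x).
P'(x) = 74 − 2x = 0 gives x = 37; P'' = −2 < 0, so this is the maximum.
P = 37·37 = 1369.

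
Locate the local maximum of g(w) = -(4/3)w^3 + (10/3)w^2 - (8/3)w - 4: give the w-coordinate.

1

g'(w) = -4w^2 + (20/3)w - 8/3. Setting g'(w) = 0 gives w ∈ {2/3, 1}.
Second-derivative test with g''(w) = -8w + 20/3: g''(2/3) = 4/3 > 0 ⇒ local minimum; g''(1) = -4/3 < 0 ⇒ local maximum.
The local maximum is g(1) = -14/3.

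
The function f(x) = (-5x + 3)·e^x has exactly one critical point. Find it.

By the product rule, f'(x) = (-5x - 2)·e^x. Since e^x > 0, the only critical point is x = -2/5.
f''(-2/5) has the same sign as -5 < 0, so this is a local maximum.
f(-2/5) = (5)·e^(-2/5) ≈ 3.3516.

-2/5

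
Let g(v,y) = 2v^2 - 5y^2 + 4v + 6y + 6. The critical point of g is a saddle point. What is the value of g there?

∂g/∂v = 4v + 4 = 0 and ∂g/∂y = -10y + 6 = 0, so (v, y) = (-1, 3/5).
The Hessian has g_{vv} = 4, g_{yy} = -10, g_{vy} = 0, giving D = -40 < 0, so the point is a saddle point.
g(-1, 3/5) = 29/5.

29/5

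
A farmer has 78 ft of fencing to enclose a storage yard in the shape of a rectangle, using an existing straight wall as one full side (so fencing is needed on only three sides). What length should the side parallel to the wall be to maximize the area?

Let the sides perpendicular to the wall have length x and the parallel side y, so 2x + y = 78 and the area is A = xy = x(78 − 2x).
A'(x) = 78 − 4x = 0 gives x = 39/2, and A''(x) = −4 < 0 confirms a maximum.
Then y = 78 − 2·39/2 = 39 and A = 1521/2.

39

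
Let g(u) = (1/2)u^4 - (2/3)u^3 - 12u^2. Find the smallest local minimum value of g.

-320/3

g'(u) = 2u^3 - 2u^2 - 24u = 0 at u = -3, 0, 4.
g''(u) = 6u^2 - 4u - 24. g''(-3) = 42 > 0 ⇒ local minimum; g''(0) = -24 < 0 ⇒ local maximum; g''(4) = 56 > 0 ⇒ local minimum.
So the smallest local minimum value is g(4) = -320/3.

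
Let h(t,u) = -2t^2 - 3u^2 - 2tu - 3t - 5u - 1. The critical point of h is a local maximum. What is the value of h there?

∂h/∂t = -4t - 2u - 3 = 0 and ∂h/∂u = -2t - 6u - 5 = 0, so (t, u) = (-2/5, -7/10).
The Hessian has h_{tt} = -4, h_{uu} = -6, h_{tu} = -2, giving D = 20 > 0 with h_{tt} < 0, so the point is a local maximum.
h(-2/5, -7/10) = 27/20.

27/20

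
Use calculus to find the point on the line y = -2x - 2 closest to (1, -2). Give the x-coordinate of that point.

Minimize D(x)^2 = (x - 1)^2 + (-2x)^2.
d/dx[D^2] = 2(x - 1) + 2·(-2)·(-2x) = 0 ⇒ x = 1/5.
Then y = -12/5 and the distance is √(4/5) ≈ 0.8944.

1/5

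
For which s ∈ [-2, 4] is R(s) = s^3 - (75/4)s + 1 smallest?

The derivative is 3s^2 - 75/4, whose only zero in [-2, 4] is s = 5/2.
Evaluating at the critical points and endpoints: R(-2) = 61/2; R(5/2) = -121/4; R(4) = -10.
So the minimum is R(5/2) = -121/4.

5/2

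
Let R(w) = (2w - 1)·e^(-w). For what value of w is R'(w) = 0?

R'(w) = 2·e^(-w) + (2w - 1)·(-1)·e^(-w) = (-2w + 3)·e^(-w). Since e^(-w) > 0, the only critical point is w = 3/2.
R''(3/2) has the same sign as -2 < 0, so this is a local maximum.
R(3/2) = (2)·e^(-3/2) ≈ 0.4463.

3/2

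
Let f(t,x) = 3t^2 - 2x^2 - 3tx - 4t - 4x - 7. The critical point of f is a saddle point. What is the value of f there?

∂f/∂t = 6t - 3x - 4 = 0 and ∂f/∂x = -3t - 4x - 4 = 0, so (t, x) = (4/33, -12/11).
The Hessian has f_{tt} = 6, f_{xx} = -4, f_{tx} = -3, giving D = -33 < 0, so the point is a saddle point.
f(4/33, -12/11) = -167/33.

-167/33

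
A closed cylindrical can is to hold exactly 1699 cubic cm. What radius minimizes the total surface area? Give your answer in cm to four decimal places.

6.4665

With radius r and height h, πr²h = 1699 so h = 1699/(πr²), and S(r) = 2πr² + 2πrh = 2πr² + 2·1699/r.
S'(r) = 4πr − 2·1699/r² = 0 ⇒ r³ = 1699/(2π), so r ≈ 6.4665 and h = 2r ≈ 12.9331.
S''(r) = 4π + 4·1699/r³ > 0, so this is the minimum; S ≈ 788.2128.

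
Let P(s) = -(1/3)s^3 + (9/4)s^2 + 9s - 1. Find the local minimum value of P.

Critical points: P'(s) = -s^2 + (9/2)s + 9 vanishes at s = -3/2, 6.
Second-derivative test with P''(s) = -2s + 9/2: P''(-3/2) = 15/2 > 0 ⇒ local minimum; P''(6) = -15/2 < 0 ⇒ local maximum.
So the local minimum value is P(-3/2) = -133/16.

-133/16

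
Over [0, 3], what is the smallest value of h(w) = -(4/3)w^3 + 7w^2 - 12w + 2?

-7

Differentiating, h'(w) = -4w^2 + 14w - 12; which vanishes at w = 3/2 and w = 2.
Evaluating at the critical points and endpoints: h(0) = 2; h(3/2) = -19/4; h(2) = -14/3; h(3) = -7.
Hence the absolute minimum is -7 at w = 3.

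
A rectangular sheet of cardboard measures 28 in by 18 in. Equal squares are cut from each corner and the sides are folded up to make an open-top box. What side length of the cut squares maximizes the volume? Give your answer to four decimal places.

3.5706

With cut size x, the volume is V(x) = x(28 − 2x)(18 − 2x) for 0 < x < 9.
V'(x) = 12x^2 − 184x + 504. Setting V'(x) = 0 gives x ≈ 3.5706 (the root in (0, 9)).
V''(x) = 24x − 184 is negative there, so this is the maximum; V ≈ 808.7464.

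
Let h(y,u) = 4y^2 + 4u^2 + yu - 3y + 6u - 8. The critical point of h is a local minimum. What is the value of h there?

-78/7

∂h/∂y = 8y + u - 3 = 0 and ∂h/∂u = y + 8u + 6 = 0, so (y, u) = (10/21, -17/21).
The Hessian has h_{yy} = 8, h_{uu} = 8, h_{yu} = 1, giving D = 63 > 0 with h_{yy} > 0, so the point is a local minimum.
h(10/21, -17/21) = -78/7.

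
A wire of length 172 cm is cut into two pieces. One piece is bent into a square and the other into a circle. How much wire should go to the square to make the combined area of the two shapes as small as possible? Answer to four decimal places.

96.3371

Let x be the length used for the square. Square side x/4; circle radius (172−x)/(2π).
A(x) = (x/4)² + π·((172−x)/(2π))² = x²/16 + (172−x)²/(4π) for 0 ≤ x ≤ 172. A'(x) = x/8 − (172−x)/(2π) = 0 gives x = 4·172/(π+4) ≈ 96.3371.
A'' = 1/8 + 1/(2π) > 0, so this gives the minimum combined area; x ≈ 96.3371 cm to the square.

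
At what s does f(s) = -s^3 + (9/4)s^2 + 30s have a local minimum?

-5/2

f'(s) = -3s^2 + (9/2)s + 30 = 0 at s = -5/2, 4.
Since f''(s) = -6s + 9/2, we get f''(-5/2) = 39/2 > 0 ⇒ local minimum; f''(4) = -39/2 < 0 ⇒ local maximum.
So the local minimum value is f(-5/2) = -725/16.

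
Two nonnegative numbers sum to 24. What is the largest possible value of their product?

144

With x + y = 24, the product is P(x) = x(24 − x).
P'(x) = 24 − 2x = 0 gives x = 12; P'' = −2 < 0, so this is the maximum.
P = 12·12 = 144.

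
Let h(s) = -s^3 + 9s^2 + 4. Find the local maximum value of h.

112

h'(s) = -3s^2 + 18s = 0 at s = 0, 6.
Second-derivative test with h''(s) = -6s + 18: h''(0) = 18 > 0 ⇒ local minimum; h''(6) = -18 < 0 ⇒ local maximum.
The local maximum is h(6) = 112.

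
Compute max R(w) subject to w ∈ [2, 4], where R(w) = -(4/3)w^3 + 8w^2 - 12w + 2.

R'(w) = -4w^2 + 16w - 12, whose only zero in [2, 4] is w = 3.
Evaluating at the critical points and endpoints: R(2) = -2/3; R(3) = 2; R(4) = -10/3.
The maximum over the interval is 2, attained at w = 3.

2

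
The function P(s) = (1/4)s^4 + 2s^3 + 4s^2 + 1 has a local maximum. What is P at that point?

5

P'(s) = s^3 + 6s^2 + 8s. Setting P'(s) = 0 gives s ∈ {-4, -2, 0}.
Second-derivative test with P''(s) = 3s^2 + 12s + 8: P''(-4) = 8 > 0 ⇒ local minimum; P''(-2) = -4 < 0 ⇒ local maximum; P''(0) = 8 > 0 ⇒ local minimum.
Thus P has its local maximum at s = -2, with value 5.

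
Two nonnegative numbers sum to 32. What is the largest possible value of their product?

256

With x + y = 32, the product is P(x) = x(32 − x).
P'(x) = 32 − 2x = 0 gives x = 16; P'' = −2 < 0, so this is the maximum.
P = 16·16 = 256.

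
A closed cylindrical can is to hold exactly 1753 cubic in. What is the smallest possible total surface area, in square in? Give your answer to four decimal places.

804.8269

With radius r and height h, πr²h = 1753 so h = 1753/(πr²), and S(r) = 2πr² + 2πrh = 2πr² + 2·1753/r.
S'(r) = 4πr − 2·1753/r² = 0 ⇒ r³ = 1753/(2π), so r ≈ 6.5343 and h = 2r ≈ 13.0686.
S''(r) = 4π + 4·1753/r³ > 0, so this is the minimum; S ≈ 804.8269.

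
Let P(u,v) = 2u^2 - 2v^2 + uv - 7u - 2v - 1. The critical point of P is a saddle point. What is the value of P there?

∂P/∂u = 4u + v - 7 = 0 and ∂P/∂v = u - 4v - 2 = 0, so (u, v) = (30/17, -1/17).
The Hessian has P_{uu} = 4, P_{vv} = -4, P_{uv} = 1, giving D = -17 < 0, so the point is a saddle point.
P(30/17, -1/17) = -121/17.

-121/17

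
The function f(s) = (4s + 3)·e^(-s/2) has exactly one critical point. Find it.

f'(s) = 4·e^(-s/2) + (4s + 3)·(-1/2)·e^(-s/2) = (-2s + 5/2)·e^(-s/2). Since e^(-s/2) > 0, the only critical point is s = 5/4.
f''(5/4) has the same sign as -2 < 0, so this is a local maximum.
f(5/4) = (8)·e^(-5/8) ≈ 4.2821.

5/4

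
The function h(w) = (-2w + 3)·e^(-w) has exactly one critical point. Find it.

h'(w) = (-2)·e^(-w) + (-2w + 3)·(-1)·e^(-w) = (2w - 5)·e^(-w). Since e^(-w) > 0, the only critical point is w = 5/2.
h''(5/2) has the same sign as 2 > 0, so this is a local minimum.
h(5/2) = (-2)·e^(-5/2) ≈ -0.1642.

5/2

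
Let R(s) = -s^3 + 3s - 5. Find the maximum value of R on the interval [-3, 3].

13

Differentiating, R'(s) = -3s^2 + 3; which vanishes at s = -1 and s = 1.
Evaluating at the critical points and endpoints: R(-3) = 13,  R(-1) = -7,  R(1) = -3,  R(3) = -23.
The maximum over the interval is 13, attained at s = -3.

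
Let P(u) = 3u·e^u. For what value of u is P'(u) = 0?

-1

By the product rule, P'(u) = (3u + 3)·e^u. Since e^u > 0, the only critical point is u = -1.
P''(-1) has the same sign as 3 > 0, so this is a local minimum.
P(-1) = (-3)·e^(-1) ≈ -1.1036.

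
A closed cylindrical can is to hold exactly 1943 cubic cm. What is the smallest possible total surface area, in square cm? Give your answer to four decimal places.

With radius r and height h, πr²h = 1943 so h = 1943/(πr²), and S(r) = 2πr² + 2πrh = 2πr² + 2·1943/r.
S'(r) = 4πr − 2·1943/r² = 0 ⇒ r³ = 1943/(2π), so r ≈ 6.7623 and h = 2r ≈ 13.5247.
S''(r) = 4π + 4·1943/r³ > 0, so this is the minimum; S ≈ 861.9785.

861.9785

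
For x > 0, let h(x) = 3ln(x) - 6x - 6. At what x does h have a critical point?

1/2

h'(x) = 3/x − 6 = 0 gives x = 1/2.
h''(x) = -3/x², which is negative for x > 0, so this is a local maximum.
h(1/2) = 3·ln(1/2) - 3 - 6 ≈ -11.0794.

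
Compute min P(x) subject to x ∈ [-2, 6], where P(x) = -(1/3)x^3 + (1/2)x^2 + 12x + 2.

-52/3

The derivative is -x^2 + x + 12, whose only zero in [-2, 6] is x = 4.
Candidates: P(-2) = -52/3, P(4) = 110/3, P(6) = 20.
Hence the absolute minimum is -52/3 at x = -2.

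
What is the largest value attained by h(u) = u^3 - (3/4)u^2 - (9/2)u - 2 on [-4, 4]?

32

The derivative is 3u^2 - (3/2)u - 9/2, which vanishes at u = -1 and u = 3/2.
Candidates: h(-4) = -60, h(-1) = 3/4, h(3/2) = -113/16, h(4) = 32.
The maximum over the interval is 32, attained at u = 4.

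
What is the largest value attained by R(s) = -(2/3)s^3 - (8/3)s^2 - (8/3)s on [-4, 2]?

Differentiating, R'(s) = -2s^2 - (16/3)s - 8/3; which vanishes at s = -2 and s = -2/3.
Evaluating at the critical points and endpoints: R(-4) = 32/3; R(-2) = 0; R(-2/3) = 64/81; R(2) = -64/3.
Hence the absolute maximum is 32/3 at s = -4.

32/3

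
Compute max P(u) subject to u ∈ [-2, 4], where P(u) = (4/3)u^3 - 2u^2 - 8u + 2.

Differentiating, P'(u) = 4u^2 - 4u - 8; which vanishes at u = -1 and u = 2.
Candidates: P(-2) = -2/3,  P(-1) = 20/3,  P(2) = -34/3,  P(4) = 70/3.
Hence the absolute maximum is 70/3 at u = 4.

70/3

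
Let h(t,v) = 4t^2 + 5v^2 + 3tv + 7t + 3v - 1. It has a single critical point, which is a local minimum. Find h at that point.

∂h/∂t = 8t + 3v + 7 = 0 and ∂h/∂v = 3t + 10v + 3 = 0, so (t, v) = (-61/71, -3/71).
The Hessian has h_{tt} = 8, h_{vv} = 10, h_{tv} = 3, giving D = 71 > 0 with h_{tt} > 0, so the point is a local minimum.
h(-61/71, -3/71) = -289/71.

-289/71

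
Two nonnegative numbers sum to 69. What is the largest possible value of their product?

With x + y = 69, the product is P(x) = x(69 − x).
P'(x) = 69 − 2x = 0 gives x = 69/2; P'' = −2 < 0, so this is the maximum.
P = 69/2·69/2 = 4761/4.

4761/4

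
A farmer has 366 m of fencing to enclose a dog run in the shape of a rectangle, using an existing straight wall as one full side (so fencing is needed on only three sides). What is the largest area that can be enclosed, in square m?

33489/2

Let the sides perpendicular to the wall have length x and the parallel side y, so 2x + y = 366 and the area is A = xy = x(366 − 2x).
A'(x) = 366 − 4x = 0 gives x = 183/2, and A''(x) = −4 < 0 confirms a maximum.
Then y = 366 − 2·183/2 = 183 and A = 33489/2.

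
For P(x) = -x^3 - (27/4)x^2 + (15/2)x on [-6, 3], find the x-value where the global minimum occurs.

P'(x) = -3x^2 - (27/2)x + 15/2, which vanishes at x = -5 and x = 1/2.
Compare values at every candidate in [-6, 3]: P(-6) = -72, P(-5) = -325/4, P(1/2) = 31/16, P(3) = -261/4.
Hence the absolute minimum is -325/4 at x = -5.

-5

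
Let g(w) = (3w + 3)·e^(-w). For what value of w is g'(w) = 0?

0

By the product rule, g'(w) = (-3w)·e^(-w). Since e^(-w) > 0, the only critical point is w = 0.
g''(0) has the same sign as -3 < 0, so this is a local maximum.
g(0) = (3)·e^(0) ≈ 3.0000.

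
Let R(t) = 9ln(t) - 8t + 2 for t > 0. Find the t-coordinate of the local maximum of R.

R'(t) = 9/t − 8 = 0 gives t = 9/8.
R''(t) = -9/t², which is negative for t > 0, so this is a local maximum.
R(9/8) = 9·ln(9/8) - 9 + 2 ≈ -5.9400.

9/8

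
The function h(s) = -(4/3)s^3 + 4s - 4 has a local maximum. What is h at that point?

-4/3

h'(s) = -4s^2 + 4. Setting h'(s) = 0 gives s ∈ {-1, 1}.
Second-derivative test with h''(s) = -8s: h''(-1) = 8 > 0 ⇒ local minimum; h''(1) = -8 < 0 ⇒ local maximum.
Thus h has its local maximum at s = 1, with value -4/3.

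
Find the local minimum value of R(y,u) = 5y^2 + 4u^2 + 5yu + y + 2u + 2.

96/55

∂R/∂y = 10y + 5u + 1 = 0 and ∂R/∂u = 5y + 8u + 2 = 0, so (y, u) = (2/55, -3/11).
The Hessian has R_{yy} = 10, R_{uu} = 8, R_{yu} = 5, giving D = 55 > 0 with R_{yy} > 0, so the point is a local minimum.
R(2/55, -3/11) = 96/55.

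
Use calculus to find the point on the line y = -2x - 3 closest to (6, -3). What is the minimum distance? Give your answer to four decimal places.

5.3666

Minimize D(x)^2 = (x - 6)^2 + (-2x)^2.
d/dx[D^2] = 2(x - 6) + 2·(-2)·(-2x) = 0 ⇒ x = 6/5.
Then y = -27/5 and the distance is √(144/5) ≈ 5.3666.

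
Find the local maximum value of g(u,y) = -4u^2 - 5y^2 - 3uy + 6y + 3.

∂g/∂u = -8u - 3y = 0 and ∂g/∂y = -3u - 10y + 6 = 0, so (u, y) = (-18/71, 48/71).
The Hessian has g_{uu} = -8, g_{yy} = -10, g_{uy} = -3, giving D = 71 > 0 with g_{uu} < 0, so the point is a local maximum.
g(-18/71, 48/71) = 357/71.

357/71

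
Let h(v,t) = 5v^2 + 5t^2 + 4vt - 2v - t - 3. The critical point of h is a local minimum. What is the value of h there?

-269/84

∂h/∂v = 10v + 4t - 2 = 0 and ∂h/∂t = 4v + 10t - 1 = 0, so (v, t) = (4/21, 1/42).
The Hessian has h_{vv} = 10, h_{tt} = 10, h_{vt} = 4, giving D = 84 > 0 with h_{vv} > 0, so the point is a local minimum.
h(4/21, 1/42) = -269/84.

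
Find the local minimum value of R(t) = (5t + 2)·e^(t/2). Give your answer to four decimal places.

R'(t) = 5·e^(t/2) + (5t + 2)·(1/2)·e^(t/2) = ((5/2)t + 6)·e^(t/2). Since e^(t/2) > 0, the only critical point is t = -12/5.
R''(-12/5) has the same sign as 5/2 > 0, so this is a local minimum.
R(-12/5) = (-10)·e^(-6/5) ≈ -3.0119.

-3.0119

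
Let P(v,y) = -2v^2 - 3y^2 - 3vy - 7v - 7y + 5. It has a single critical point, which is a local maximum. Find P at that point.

173/15

∂P/∂v = -4v - 3y - 7 = 0 and ∂P/∂y = -3v - 6y - 7 = 0, so (v, y) = (-7/5, -7/15).
The Hessian has P_{vv} = -4, P_{yy} = -6, P_{vy} = -3, giving D = 15 > 0 with P_{vv} < 0, so the point is a local maximum.
P(-7/5, -7/15) = 173/15.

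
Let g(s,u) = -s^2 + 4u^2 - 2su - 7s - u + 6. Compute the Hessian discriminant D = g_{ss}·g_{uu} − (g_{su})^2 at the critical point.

-20

∂g/∂s = -2s - 2u - 7 = 0 and ∂g/∂u = -2s + 8u - 1 = 0, so (s, u) = (-29/10, -3/5).
The Hessian has g_{ss} = -2, g_{uu} = 8, g_{su} = -2, giving D = -20 < 0, so the point is a saddle point.
D = (-2)·(8) − (-2)^2 = -20.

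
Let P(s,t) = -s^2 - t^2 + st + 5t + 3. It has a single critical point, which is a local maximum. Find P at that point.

34/3

∂P/∂s = -2s + t = 0 and ∂P/∂t = s - 2t + 5 = 0, so (s, t) = (5/3, 10/3).
The Hessian has P_{ss} = -2, P_{tt} = -2, P_{st} = 1, giving D = 3 > 0 with P_{ss} < 0, so the point is a local maximum.
P(5/3, 10/3) = 34/3.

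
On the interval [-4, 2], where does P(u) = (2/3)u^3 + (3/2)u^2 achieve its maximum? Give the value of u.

2

P'(u) = 2u^2 + 3u, which vanishes at u = -3/2 and u = 0.
Candidates: P(-4) = -56/3,  P(-3/2) = 9/8,  P(0) = 0,  P(2) = 34/3.
Hence the absolute maximum is 34/3 at u = 2.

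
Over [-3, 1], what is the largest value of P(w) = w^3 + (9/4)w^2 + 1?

The derivative is 3w^2 + (9/2)w, which vanishes at w = -3/2 and w = 0.
Evaluating at the critical points and endpoints: P(-3) = -23/4,  P(-3/2) = 43/16,  P(0) = 1,  P(1) = 17/4.
Hence the absolute maximum is 17/4 at w = 1.

17/4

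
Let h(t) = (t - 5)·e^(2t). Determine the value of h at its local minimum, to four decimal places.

h'(t) = 1·e^(2t) + (t - 5)·2·e^(2t) = (2t - 9)·e^(2t). Since e^(2t) > 0, the only critical point is t = 9/2.
h''(9/2) has the same sign as 2 > 0, so this is a local minimum.
h(9/2) = (-1/2)·e^(9) ≈ -4051.5420.

-4051.5420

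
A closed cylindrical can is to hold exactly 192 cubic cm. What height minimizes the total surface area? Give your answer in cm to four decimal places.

6.2527

With radius r and height h, πr²h = 192 so h = 192/(πr²), and S(r) = 2πr² + 2πrh = 2πr² + 2·192/r.
S'(r) = 4πr − 2·192/r² = 0 ⇒ r³ = 192/(2π), so r ≈ 3.1264 and h = 2r ≈ 6.2527.
S''(r) = 4π + 4·192/r³ > 0, so this is the minimum; S ≈ 184.2392.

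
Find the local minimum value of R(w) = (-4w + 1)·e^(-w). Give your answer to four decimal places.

-1.1460

By the product rule, R'(w) = (4w - 5)·e^(-w). Since e^(-w) > 0, the only critical point is w = 5/4.
R''(5/4) has the same sign as 4 > 0, so this is a local minimum.
R(5/4) = (-4)·e^(-5/4) ≈ -1.1460.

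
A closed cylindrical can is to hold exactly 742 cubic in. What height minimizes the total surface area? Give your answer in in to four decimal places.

With radius r and height h, πr²h = 742 so h = 742/(πr²), and S(r) = 2πr² + 2πrh = 2πr² + 2·742/r.
S'(r) = 4πr − 2·742/r² = 0 ⇒ r³ = 742/(2π), so r ≈ 4.9062 and h = 2r ≈ 9.8123.
S''(r) = 4π + 4·742/r³ > 0, so this is the minimum; S ≈ 453.7157.

9.8123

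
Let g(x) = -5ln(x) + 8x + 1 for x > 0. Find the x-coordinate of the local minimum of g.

g'(x) = -5/x + 8 = 0 gives x = 5/8.
g''(x) = 5/x², which is positive for x > 0, so this is a local minimum.
g(5/8) = -5·ln(5/8) + 5 + 1 ≈ 8.3500.

5/8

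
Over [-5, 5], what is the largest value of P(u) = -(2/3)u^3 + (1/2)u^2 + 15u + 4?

P'(u) = -2u^2 + u + 15, which vanishes at u = -5/2 and u = 3.
Evaluating at the critical points and endpoints: P(-5) = 149/6, P(-5/2) = -479/24, P(3) = 71/2, P(5) = 49/6.
Hence the absolute maximum is 71/2 at u = 3.

71/2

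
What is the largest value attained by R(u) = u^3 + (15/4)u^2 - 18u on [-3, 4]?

R'(u) = 3u^2 + (15/2)u - 18, whose only zero in [-3, 4] is u = 3/2.
Compare values at every candidate in [-3, 4]: R(-3) = 243/4,  R(3/2) = -243/16,  R(4) = 52.
So the maximum is R(-3) = 243/4.

243/4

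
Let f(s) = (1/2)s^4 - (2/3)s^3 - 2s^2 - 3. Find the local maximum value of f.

f'(s) = 2s^3 - 2s^2 - 4s = 0 at s = -1, 0, 2.
f''(s) = 6s^2 - 4s - 4. f''(-1) = 6 > 0 ⇒ local minimum; f''(0) = -4 < 0 ⇒ local maximum; f''(2) = 12 > 0 ⇒ local minimum.
The local maximum is f(0) = -3.

-3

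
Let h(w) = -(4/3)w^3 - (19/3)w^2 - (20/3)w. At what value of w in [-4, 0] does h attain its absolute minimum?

-5/2

Differentiating, h'(w) = -4w^2 - (38/3)w - 20/3; which vanishes at w = -5/2 and w = -2/3.
Compare values at every candidate in [-4, 0]: h(-4) = 32/3; h(-5/2) = -25/12; h(-2/3) = 164/81; h(0) = 0.
So the minimum is h(-5/2) = -25/12.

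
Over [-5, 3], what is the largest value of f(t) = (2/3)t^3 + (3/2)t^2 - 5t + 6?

45/2

Differentiating, f'(t) = 2t^2 + 3t - 5; which vanishes at t = -5/2 and t = 1.
Candidates: f(-5) = -89/6,  f(-5/2) = 419/24,  f(1) = 19/6,  f(3) = 45/2.
The maximum over the interval is 45/2, attained at t = 3.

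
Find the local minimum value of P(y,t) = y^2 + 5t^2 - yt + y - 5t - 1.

∂P/∂y = 2y - t + 1 = 0 and ∂P/∂t = -y + 10t - 5 = 0, so (y, t) = (-5/19, 9/19).
The Hessian has P_{yy} = 2, P_{tt} = 10, P_{yt} = -1, giving D = 19 > 0 with P_{yy} > 0, so the point is a local minimum.
P(-5/19, 9/19) = -44/19.

-44/19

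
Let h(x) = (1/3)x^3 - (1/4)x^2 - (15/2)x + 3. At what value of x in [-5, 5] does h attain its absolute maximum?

-5/2

The derivative is x^2 - (1/2)x - 15/2, which vanishes at x = -5/2 and x = 3.
Evaluating at the critical points and endpoints: h(-5) = -89/12,  h(-5/2) = 719/48,  h(3) = -51/4,  h(5) = 11/12.
So the maximum is h(-5/2) = 719/48.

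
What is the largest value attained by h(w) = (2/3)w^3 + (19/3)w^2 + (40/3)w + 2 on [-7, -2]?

h'(w) = 2w^2 + (38/3)w + 40/3, whose only zero in [-7, -2] is w = -5.
Candidates: h(-7) = -29/3,  h(-5) = 31/3,  h(-2) = -14/3.
Hence the absolute maximum is 31/3 at w = -5.

31/3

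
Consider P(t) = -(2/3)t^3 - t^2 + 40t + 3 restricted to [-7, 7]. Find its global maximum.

313/3

P'(t) = -2t^2 - 2t + 40, which vanishes at t = -5 and t = 4.
Evaluating at the critical points and endpoints: P(-7) = -292/3,  P(-5) = -416/3,  P(4) = 313/3,  P(7) = 16/3.
Hence the absolute maximum is 313/3 at t = 4.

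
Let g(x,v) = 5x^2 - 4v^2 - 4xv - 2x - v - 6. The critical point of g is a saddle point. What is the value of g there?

∂g/∂x = 10x - 4v - 2 = 0 and ∂g/∂v = -4x - 8v - 1 = 0, so (x, v) = (1/8, -3/16).
The Hessian has g_{xx} = 10, g_{vv} = -8, g_{xv} = -4, giving D = -96 < 0, so the point is a saddle point.
g(1/8, -3/16) = -193/32.

-193/32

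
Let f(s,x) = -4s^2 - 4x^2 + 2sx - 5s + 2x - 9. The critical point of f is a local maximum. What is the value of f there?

∂f/∂s = -8s + 2x - 5 = 0 and ∂f/∂x = 2s - 8x + 2 = 0, so (s, x) = (-3/5, 1/10).
The Hessian has f_{ss} = -8, f_{xx} = -8, f_{sx} = 2, giving D = 60 > 0 with f_{ss} < 0, so the point is a local maximum.
f(-3/5, 1/10) = -37/5.

-37/5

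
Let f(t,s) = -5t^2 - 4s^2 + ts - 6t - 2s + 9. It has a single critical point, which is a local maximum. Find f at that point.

∂f/∂t = -10t + s - 6 = 0 and ∂f/∂s = t - 8s - 2 = 0, so (t, s) = (-50/79, -26/79).
The Hessian has f_{tt} = -10, f_{ss} = -8, f_{ts} = 1, giving D = 79 > 0 with f_{tt} < 0, so the point is a local maximum.
f(-50/79, -26/79) = 887/79.

887/79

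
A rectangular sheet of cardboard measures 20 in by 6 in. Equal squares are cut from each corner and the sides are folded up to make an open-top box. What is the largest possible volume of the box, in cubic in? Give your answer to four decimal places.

77.0866

With cut size x, the volume is V(x) = x(20 − 2x)(6 − 2x) for 0 < x < 3.
V'(x) = 12x^2 − 104x + 120. Setting V'(x) = 0 gives x ≈ 1.3706 (the root in (0, 3)).
V''(x) = 24x − 104 is negative there, so this is the maximum; V ≈ 77.0866.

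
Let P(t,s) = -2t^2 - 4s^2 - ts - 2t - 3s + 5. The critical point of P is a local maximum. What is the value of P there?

183/31

∂P/∂t = -4t - s - 2 = 0 and ∂P/∂s = -t - 8s - 3 = 0, so (t, s) = (-13/31, -10/31).
The Hessian has P_{tt} = -4, P_{ss} = -8, P_{ts} = -1, giving D = 31 > 0 with P_{tt} < 0, so the point is a local maximum.
P(-13/31, -10/31) = 183/31.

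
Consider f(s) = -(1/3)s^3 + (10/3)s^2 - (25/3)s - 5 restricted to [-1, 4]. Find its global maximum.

The derivative is -s^2 + (20/3)s - 25/3, whose only zero in [-1, 4] is s = 5/3.
Candidates: f(-1) = 7,  f(5/3) = -905/81,  f(4) = -19/3.
The maximum over the interval is 7, attained at s = -1.

7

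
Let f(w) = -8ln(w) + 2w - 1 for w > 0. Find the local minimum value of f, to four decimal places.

-4.0904

f'(w) = -8/w + 2 = 0 gives w = 4.
f''(w) = 8/w², which is positive for w > 0, so this is a local minimum.
f(4) = -8·ln(4) + 8 - 1 ≈ -4.0904.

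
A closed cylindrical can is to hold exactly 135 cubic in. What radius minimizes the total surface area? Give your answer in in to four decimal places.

With radius r and height h, πr²h = 135 so h = 135/(πr²), and S(r) = 2πr² + 2πrh = 2πr² + 2·135/r.
S'(r) = 4πr − 2·135/r² = 0 ⇒ r³ = 135/(2π), so r ≈ 2.7800 and h = 2r ≈ 5.5601.
S''(r) = 4π + 4·135/r³ > 0, so this is the minimum; S ≈ 145.6813.

2.7800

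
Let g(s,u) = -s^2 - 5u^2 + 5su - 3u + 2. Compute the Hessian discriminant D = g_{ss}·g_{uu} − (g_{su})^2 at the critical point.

∂g/∂s = -2s + 5u = 0 and ∂g/∂u = 5s - 10u - 3 = 0, so (s, u) = (3, 6/5).
The Hessian has g_{ss} = -2, g_{uu} = -10, g_{su} = 5, giving D = -5 < 0, so the point is a saddle point.
D = (-2)·(-10) − (5)^2 = -5.

-5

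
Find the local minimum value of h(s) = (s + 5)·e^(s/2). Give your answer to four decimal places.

-0.0604

Differentiating with the product rule gives h'(s) = ((1/2)s + 7/2)·e^(s/2). Since e^(s/2) > 0, the only critical point is s = -7.
h''(-7) has the same sign as 1/2 > 0, so this is a local minimum.
h(-7) = (-2)·e^(-7/2) ≈ -0.0604.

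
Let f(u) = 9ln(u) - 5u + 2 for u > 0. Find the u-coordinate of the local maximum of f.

9/5

f'(u) = 9/u − 5 = 0 gives u = 9/5.
f''(u) = -9/u², which is negative for u > 0, so this is a local maximum.
f(9/5) = 9·ln(9/5) - 9 + 2 ≈ -1.7099.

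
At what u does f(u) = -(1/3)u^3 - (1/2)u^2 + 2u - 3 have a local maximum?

f'(u) = -u^2 - u + 2. Setting f'(u) = 0 gives u ∈ {-2, 1}.
f''(u) = -2u - 1. f''(-2) = 3 > 0 ⇒ local minimum; f''(1) = -3 < 0 ⇒ local maximum.
So the local maximum value is f(1) = -11/6.

1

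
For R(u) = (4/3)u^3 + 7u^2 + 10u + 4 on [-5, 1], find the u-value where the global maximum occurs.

1

R'(u) = 4u^2 + 14u + 10, which vanishes at u = -5/2 and u = -1.
Evaluating at the critical points and endpoints: R(-5) = -113/3,  R(-5/2) = 23/12,  R(-1) = -1/3,  R(1) = 67/3.
Hence the absolute maximum is 67/3 at u = 1.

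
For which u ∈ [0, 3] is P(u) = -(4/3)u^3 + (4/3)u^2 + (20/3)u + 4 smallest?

Differentiating, P'(u) = -4u^2 + (8/3)u + 20/3; whose only zero in [0, 3] is u = 5/3.
Compare values at every candidate in [0, 3]: P(0) = 4, P(5/3) = 1024/81, P(3) = 0.
Hence the absolute minimum is 0 at u = 3.

3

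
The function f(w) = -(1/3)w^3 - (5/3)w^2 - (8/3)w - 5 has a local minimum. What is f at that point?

f'(w) = -w^2 - (10/3)w - 8/3. Setting f'(w) = 0 gives w ∈ {-2, -4/3}.
Second-derivative test with f''(w) = -2w - 10/3: f''(-2) = 2/3 > 0 ⇒ local minimum; f''(-4/3) = -2/3 < 0 ⇒ local maximum.
The local minimum is f(-2) = -11/3.

-11/3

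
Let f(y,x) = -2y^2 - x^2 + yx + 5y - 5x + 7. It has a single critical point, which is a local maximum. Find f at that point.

99/7

∂f/∂y = -4y + x + 5 = 0 and ∂f/∂x = y - 2x - 5 = 0, so (y, x) = (5/7, -15/7).
The Hessian has f_{yy} = -4, f_{xx} = -2, f_{yx} = 1, giving D = 7 > 0 with f_{yy} < 0, so the point is a local maximum.
f(5/7, -15/7) = 99/7.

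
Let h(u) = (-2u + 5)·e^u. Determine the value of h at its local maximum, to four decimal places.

8.9634

h'(u) = (-2)·e^u + (-2u + 5)·1·e^u = (-2u + 3)·e^u. Since e^u > 0, the only critical point is u = 3/2.
h''(3/2) has the same sign as -2 < 0, so this is a local maximum.
h(3/2) = (2)·e^(3/2) ≈ 8.9634.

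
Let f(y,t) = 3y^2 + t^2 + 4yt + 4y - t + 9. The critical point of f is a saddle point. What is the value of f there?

∂f/∂y = 6y + 4t + 4 = 0 and ∂f/∂t = 4y + 2t - 1 = 0, so (y, t) = (3, -11/2).
The Hessian has f_{yy} = 6, f_{tt} = 2, f_{yt} = 4, giving D = -4 < 0, so the point is a saddle point.
f(3, -11/2) = 71/4.

71/4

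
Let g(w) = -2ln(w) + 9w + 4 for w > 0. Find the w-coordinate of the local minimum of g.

g'(w) = -2/w + 9 = 0 gives w = 2/9.
g''(w) = 2/w², which is positive for w > 0, so this is a local minimum.
g(2/9) = -2·ln(2/9) + 2 + 4 ≈ 9.0082.

2/9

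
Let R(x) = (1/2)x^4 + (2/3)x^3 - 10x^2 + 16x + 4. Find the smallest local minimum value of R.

Critical points: R'(x) = 2x^3 + 2x^2 - 20x + 16 vanishes at x = -4, 1, 2.
Second-derivative test with R''(x) = 6x^2 + 4x - 20: R''(-4) = 60 > 0 ⇒ local minimum; R''(1) = -10 < 0 ⇒ local maximum; R''(2) = 12 > 0 ⇒ local minimum.
Thus R has its smallest local minimum at x = -4, with value -404/3.

-404/3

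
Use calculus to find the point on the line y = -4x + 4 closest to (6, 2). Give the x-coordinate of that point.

Minimize D(x)^2 = (x - 6)^2 + (-4x + 2)^2.
d/dx[D^2] = 2(x - 6) + 2·(-4)·(-4x + 2) = 0 ⇒ x = 14/17.
Then y = 12/17 and the distance is √(484/17) ≈ 5.3358.

14/17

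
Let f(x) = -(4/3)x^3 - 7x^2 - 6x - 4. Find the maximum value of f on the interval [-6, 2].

68

Differentiating, f'(x) = -4x^2 - 14x - 6; which vanishes at x = -3 and x = -1/2.
Compare values at every candidate in [-6, 2]: f(-6) = 68,  f(-3) = -13,  f(-1/2) = -31/12,  f(2) = -164/3.
Hence the absolute maximum is 68 at x = -6.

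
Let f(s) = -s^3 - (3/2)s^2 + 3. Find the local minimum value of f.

5/2

f'(s) = -3s^2 - 3s = 0 at s = -1, 0.
f''(s) = -6s - 3. f''(-1) = 3 > 0 ⇒ local minimum; f''(0) = -3 < 0 ⇒ local maximum.
So the local minimum value is f(-1) = 5/2.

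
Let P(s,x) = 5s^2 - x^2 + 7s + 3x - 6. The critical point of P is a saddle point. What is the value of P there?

-31/5

∂P/∂s = 10s + 7 = 0 and ∂P/∂x = -2x + 3 = 0, so (s, x) = (-7/10, 3/2).
The Hessian has P_{ss} = 10, P_{xx} = -2, P_{sx} = 0, giving D = -20 < 0, so the point is a saddle point.
P(-7/10, 3/2) = -31/5.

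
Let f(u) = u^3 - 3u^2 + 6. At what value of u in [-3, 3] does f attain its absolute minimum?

f'(u) = 3u^2 - 6u, which vanishes at u = 0 and u = 2.
Compare values at every candidate in [-3, 3]: f(-3) = -48; f(0) = 6; f(2) = 2; f(3) = 6.
Hence the absolute minimum is -48 at u = -3.

-3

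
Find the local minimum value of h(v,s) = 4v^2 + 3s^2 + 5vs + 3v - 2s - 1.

∂h/∂v = 8v + 5s + 3 = 0 and ∂h/∂s = 5v + 6s - 2 = 0, so (v, s) = (-28/23, 31/23).
The Hessian has h_{vv} = 8, h_{ss} = 6, h_{vs} = 5, giving D = 23 > 0 with h_{vv} > 0, so the point is a local minimum.
h(-28/23, 31/23) = -96/23.

-96/23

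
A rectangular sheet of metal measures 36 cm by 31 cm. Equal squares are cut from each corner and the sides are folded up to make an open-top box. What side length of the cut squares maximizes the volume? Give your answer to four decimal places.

With cut size x, the volume is V(x) = x(36 − 2x)(31 − 2x) for 0 < x < 15.5.
V'(x) = 12x^2 − 268x + 1116. Setting V'(x) = 0 gives x ≈ 5.5369 (the root in (0, 15.5)).
V''(x) = 24x − 268 is negative there, so this is the maximum; V ≈ 2750.0921.

5.5369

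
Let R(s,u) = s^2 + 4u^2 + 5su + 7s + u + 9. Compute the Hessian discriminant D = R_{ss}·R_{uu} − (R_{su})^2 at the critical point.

∂R/∂s = 2s + 5u + 7 = 0 and ∂R/∂u = 5s + 8u + 1 = 0, so (s, u) = (17/3, -11/3).
The Hessian has R_{ss} = 2, R_{uu} = 8, R_{su} = 5, giving D = -9 < 0, so the point is a saddle point.
D = (2)·(8) − (5)^2 = -9.

-9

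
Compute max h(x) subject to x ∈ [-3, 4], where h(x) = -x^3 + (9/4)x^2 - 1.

185/4

The derivative is -3x^2 + (9/2)x, which vanishes at x = 0 and x = 3/2.
Candidates: h(-3) = 185/4,  h(0) = -1,  h(3/2) = 11/16,  h(4) = -29.
Hence the absolute maximum is 185/4 at x = -3.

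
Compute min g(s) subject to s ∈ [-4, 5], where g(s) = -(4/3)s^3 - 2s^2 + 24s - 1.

-293/3

The derivative is -4s^2 - 4s + 24, which vanishes at s = -3 and s = 2.
Candidates: g(-4) = -131/3; g(-3) = -55; g(2) = 85/3; g(5) = -293/3.
Hence the absolute minimum is -293/3 at s = 5.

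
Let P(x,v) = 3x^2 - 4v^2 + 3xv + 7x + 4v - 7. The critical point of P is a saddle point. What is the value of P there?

∂P/∂x = 6x + 3v + 7 = 0 and ∂P/∂v = 3x - 8v + 4 = 0, so (x, v) = (-68/57, 1/19).
The Hessian has P_{xx} = 6, P_{vv} = -8, P_{xv} = 3, giving D = -57 < 0, so the point is a saddle point.
P(-68/57, 1/19) = -631/57.

-631/57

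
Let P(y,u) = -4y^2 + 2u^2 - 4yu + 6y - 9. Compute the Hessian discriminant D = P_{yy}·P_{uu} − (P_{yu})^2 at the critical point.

-48

∂P/∂y = -8y - 4u + 6 = 0 and ∂P/∂u = -4y + 4u = 0, so (y, u) = (1/2, 1/2).
The Hessian has P_{yy} = -8, P_{uu} = 4, P_{yu} = -4, giving D = -48 < 0, so the point is a saddle point.
D = (-8)·(4) − (-4)^2 = -48.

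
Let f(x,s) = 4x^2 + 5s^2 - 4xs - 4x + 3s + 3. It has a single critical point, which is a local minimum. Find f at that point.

∂f/∂x = 8x - 4s - 4 = 0 and ∂f/∂s = -4x + 10s + 3 = 0, so (x, s) = (7/16, -1/8).
The Hessian has f_{xx} = 8, f_{ss} = 10, f_{xs} = -4, giving D = 64 > 0 with f_{xx} > 0, so the point is a local minimum.
f(7/16, -1/8) = 31/16.

31/16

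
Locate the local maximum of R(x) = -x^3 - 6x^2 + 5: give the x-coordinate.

0

Critical points: R'(x) = -3x^2 - 12x vanishes at x = -4, 0.
R''(x) = -6x - 12. R''(-4) = 12 > 0 ⇒ local minimum; R''(0) = -12 < 0 ⇒ local maximum.
So the local maximum value is R(0) = 5.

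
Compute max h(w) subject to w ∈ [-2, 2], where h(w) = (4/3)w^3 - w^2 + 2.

26/3

The derivative is 4w^2 - 2w, which vanishes at w = 0 and w = 1/2.
Compare values at every candidate in [-2, 2]: h(-2) = -38/3,  h(0) = 2,  h(1/2) = 23/12,  h(2) = 26/3.
The maximum over the interval is 26/3, attained at w = 2.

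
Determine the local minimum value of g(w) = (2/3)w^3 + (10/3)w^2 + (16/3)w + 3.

19/81

g'(w) = 2w^2 + (20/3)w + 16/3. Setting g'(w) = 0 gives w ∈ {-2, -4/3}.
Since g''(w) = 4w + 20/3, we get g''(-2) = -4/3 < 0 ⇒ local maximum; g''(-4/3) = 4/3 > 0 ⇒ local minimum.
So the local minimum value is g(-4/3) = 19/81.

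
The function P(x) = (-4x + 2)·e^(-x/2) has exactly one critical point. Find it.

5/2

By the product rule, P'(x) = (2x - 5)·e^(-x/2). Since e^(-x/2) > 0, the only critical point is x = 5/2.
P''(5/2) has the same sign as 2 > 0, so this is a local minimum.
P(5/2) = (-8)·e^(-5/4) ≈ -2.2920.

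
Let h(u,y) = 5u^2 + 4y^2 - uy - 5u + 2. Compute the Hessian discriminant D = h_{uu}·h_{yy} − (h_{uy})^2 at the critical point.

79

∂h/∂u = 10u - y - 5 = 0 and ∂h/∂y = -u + 8y = 0, so (u, y) = (40/79, 5/79).
The Hessian has h_{uu} = 10, h_{yy} = 8, h_{uy} = -1, giving D = 79 > 0 with h_{uu} > 0, so the point is a local minimum.
D = (10)·(8) − (-1)^2 = 79.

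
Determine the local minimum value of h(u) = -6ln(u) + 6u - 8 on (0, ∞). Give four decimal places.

-2.0000

h'(u) = -6/u + 6 = 0 gives u = 1.
h''(u) = 6/u², which is positive for u > 0, so this is a local minimum.
h(1) = -6·ln(1) + 6 - 8 ≈ -2.0000.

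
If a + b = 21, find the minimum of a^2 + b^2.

With a + b = 21, a^2 + b^2 = a^2 + (21 − a)^2.
The derivative 2a − 2(21 − a) = 4a − 42 vanishes at a = 21/2; second derivative 4 > 0, a minimum.
The minimum is 2·(21/2)^2 = 441/2.

441/2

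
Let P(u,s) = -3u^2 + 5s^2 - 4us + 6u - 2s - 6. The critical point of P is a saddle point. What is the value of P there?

∂P/∂u = -6u - 4s + 6 = 0 and ∂P/∂s = -4u + 10s - 2 = 0, so (u, s) = (13/19, 9/19).
The Hessian has P_{uu} = -6, P_{ss} = 10, P_{us} = -4, giving D = -76 < 0, so the point is a saddle point.
P(13/19, 9/19) = -84/19.

-84/19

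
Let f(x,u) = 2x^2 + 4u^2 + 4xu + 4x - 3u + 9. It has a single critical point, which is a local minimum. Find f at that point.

∂f/∂x = 4x + 4u + 4 = 0 and ∂f/∂u = 4x + 8u - 3 = 0, so (x, u) = (-11/4, 7/4).
The Hessian has f_{xx} = 4, f_{uu} = 8, f_{xu} = 4, giving D = 16 > 0 with f_{xx} > 0, so the point is a local minimum.
f(-11/4, 7/4) = 7/8.

7/8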